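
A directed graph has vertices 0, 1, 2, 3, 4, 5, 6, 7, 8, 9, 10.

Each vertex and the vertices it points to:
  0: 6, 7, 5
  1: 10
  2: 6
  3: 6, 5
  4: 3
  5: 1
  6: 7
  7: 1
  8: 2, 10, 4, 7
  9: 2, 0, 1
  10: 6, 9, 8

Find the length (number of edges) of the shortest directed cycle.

For each vertex v, BFS finds the shortest path from v back to v.
The shortest such closed walk is 10 → 8 → 10, length 2.

2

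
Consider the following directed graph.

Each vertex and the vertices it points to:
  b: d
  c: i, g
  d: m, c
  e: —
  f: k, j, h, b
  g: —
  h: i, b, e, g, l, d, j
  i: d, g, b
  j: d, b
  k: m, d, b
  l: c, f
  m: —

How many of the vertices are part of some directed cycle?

7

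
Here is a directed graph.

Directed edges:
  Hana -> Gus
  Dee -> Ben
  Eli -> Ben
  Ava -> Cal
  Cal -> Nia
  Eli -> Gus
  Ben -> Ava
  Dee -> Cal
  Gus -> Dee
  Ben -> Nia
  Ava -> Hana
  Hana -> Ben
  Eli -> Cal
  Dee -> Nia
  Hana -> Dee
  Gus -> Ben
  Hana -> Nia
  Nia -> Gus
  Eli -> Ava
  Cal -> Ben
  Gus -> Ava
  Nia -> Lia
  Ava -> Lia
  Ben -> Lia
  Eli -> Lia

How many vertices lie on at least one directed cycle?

7

A vertex is on a directed cycle iff it belongs to a strongly connected component of size ≥ 2 (or has a self-loop).
The vertices on cycles are {Ava, Ben, Cal, Dee, Gus, Nia, Hana} — 7 in total.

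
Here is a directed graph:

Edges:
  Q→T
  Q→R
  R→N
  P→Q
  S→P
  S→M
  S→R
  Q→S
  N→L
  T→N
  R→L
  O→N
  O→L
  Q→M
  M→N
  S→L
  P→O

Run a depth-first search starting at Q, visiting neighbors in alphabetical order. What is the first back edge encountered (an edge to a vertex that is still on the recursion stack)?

DFS from Q (visiting neighbors in alphabetical order); mark gray on enter, black on exit:
Q gray
  M gray
    N gray
      L gray
      L black
    N black
  M black
  R gray
    R→L: L black — skip
    R→N: N black — skip
  R black
  S gray
    S→L: L black — skip
    S→M: M black — skip
    P gray
      O gray
        O→L: L black — skip
        O→N: N black — skip
      O black
      P→Q: Q is gray → back edge
First back edge: P → Q.

P→Q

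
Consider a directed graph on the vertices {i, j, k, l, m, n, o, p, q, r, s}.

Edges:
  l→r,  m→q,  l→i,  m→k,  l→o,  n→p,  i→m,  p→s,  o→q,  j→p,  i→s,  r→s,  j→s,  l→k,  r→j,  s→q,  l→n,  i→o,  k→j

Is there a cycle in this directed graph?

No

DFS with white/gray/black marking, starting from i:
i gray
  s gray
    q gray
    q black
  s black
  m gray
    k gray
      j gray
        p gray
          p→s: s black — skip
        p black
        j→s: s black — skip
      j black
    k black
    m→q: q black — skip
  m black
  o gray
    o→q: q black — skip
  o black
i black
l gray
  l→o: o black — skip
  n gray
    n→p: p black — skip
  n black
  l→i: i black — skip
  r gray
    r→j: j black — skip
    r→s: s black — skip
  r black
  l→k: k black — skip
l black
Every edge goes to a white or black vertex — no back edge, so the graph is acyclic.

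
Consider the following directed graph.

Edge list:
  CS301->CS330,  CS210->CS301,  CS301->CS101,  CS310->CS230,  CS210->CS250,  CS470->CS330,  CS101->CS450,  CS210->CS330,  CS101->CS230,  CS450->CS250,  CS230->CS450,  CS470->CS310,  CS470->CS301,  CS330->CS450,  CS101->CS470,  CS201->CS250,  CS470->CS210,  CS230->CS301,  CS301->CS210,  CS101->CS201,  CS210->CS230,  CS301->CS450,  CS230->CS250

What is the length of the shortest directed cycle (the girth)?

For each vertex v, BFS finds the shortest path from v back to v.
The shortest such closed walk is CS210 → CS301 → CS210, length 2.

2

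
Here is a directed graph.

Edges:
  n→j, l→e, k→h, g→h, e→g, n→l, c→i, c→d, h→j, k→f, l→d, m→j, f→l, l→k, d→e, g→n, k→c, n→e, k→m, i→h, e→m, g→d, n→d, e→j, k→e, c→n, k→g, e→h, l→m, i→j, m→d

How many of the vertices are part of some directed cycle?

9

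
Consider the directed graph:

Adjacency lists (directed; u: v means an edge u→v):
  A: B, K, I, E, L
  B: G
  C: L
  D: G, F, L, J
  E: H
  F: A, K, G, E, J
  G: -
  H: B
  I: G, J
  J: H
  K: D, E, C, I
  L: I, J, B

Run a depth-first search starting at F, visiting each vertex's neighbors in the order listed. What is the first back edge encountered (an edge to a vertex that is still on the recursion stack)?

D→F

DFS from F (visiting each vertex's neighbors in the order listed); mark gray on enter, black on exit:
F gray
  A gray
    B gray
      G gray
      G black
    B black
    K gray
      D gray
        D→G: G black — skip
        D→F: F is gray → back edge
First back edge: D → F.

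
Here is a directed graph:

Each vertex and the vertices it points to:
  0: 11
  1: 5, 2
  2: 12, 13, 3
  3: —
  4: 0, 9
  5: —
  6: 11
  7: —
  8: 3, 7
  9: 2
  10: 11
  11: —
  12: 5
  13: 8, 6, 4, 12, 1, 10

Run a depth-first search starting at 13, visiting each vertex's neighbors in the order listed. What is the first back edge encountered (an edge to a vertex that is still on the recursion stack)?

DFS from 13 (visiting each vertex's neighbors in the order listed); mark gray on enter, black on exit:
13 gray
  8 gray
    3 gray
    3 black
    7 gray
    7 black
  8 black
  6 gray
    11 gray
    11 black
  6 black
  4 gray
    0 gray
      0→11: 11 black — skip
    0 black
    9 gray
      2 gray
        12 gray
          5 gray
          5 black
        12 black
        2→13: 13 is gray → back edge
First back edge: 2 → 13.

2→13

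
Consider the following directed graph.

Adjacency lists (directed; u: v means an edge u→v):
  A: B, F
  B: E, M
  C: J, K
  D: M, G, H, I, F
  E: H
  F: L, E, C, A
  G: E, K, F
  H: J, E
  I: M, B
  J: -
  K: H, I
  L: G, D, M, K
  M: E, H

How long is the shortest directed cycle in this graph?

For each vertex v, BFS finds the shortest path from v back to v.
The shortest such closed walk is F → A → F, length 2.

2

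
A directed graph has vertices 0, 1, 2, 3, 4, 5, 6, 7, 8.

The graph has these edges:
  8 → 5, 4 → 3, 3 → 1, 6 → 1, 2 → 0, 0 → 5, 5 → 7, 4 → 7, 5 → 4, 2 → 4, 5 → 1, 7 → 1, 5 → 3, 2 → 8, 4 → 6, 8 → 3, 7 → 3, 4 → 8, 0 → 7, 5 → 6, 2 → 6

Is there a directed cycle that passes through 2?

2 lies on a cycle iff there is a path from 2 back to itself.
Exploring from 2, it never reaches itself; equivalently, its strongly connected component is a singleton.

No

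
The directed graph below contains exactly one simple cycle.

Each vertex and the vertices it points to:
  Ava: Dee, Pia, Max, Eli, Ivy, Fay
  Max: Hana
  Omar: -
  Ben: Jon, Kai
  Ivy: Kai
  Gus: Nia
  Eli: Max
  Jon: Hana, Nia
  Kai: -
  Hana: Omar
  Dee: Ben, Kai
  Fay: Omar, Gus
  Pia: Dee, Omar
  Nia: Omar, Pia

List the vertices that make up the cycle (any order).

Ben, Dee, Jon, Nia, Pia

DFS with gray/black marking from Pia:
Pia gray
  Dee gray
    Ben gray
      Jon gray
        Hana gray
          Omar gray
          Omar black
        Hana black
        Nia gray
          Nia→Omar: Omar black — skip
          Nia→Pia: Pia is gray → back edge
Back edge closes the cycle Pia → Dee → Ben → Jon → Nia → Pia; its vertices are {Ben, Dee, Jon, Nia, Pia}.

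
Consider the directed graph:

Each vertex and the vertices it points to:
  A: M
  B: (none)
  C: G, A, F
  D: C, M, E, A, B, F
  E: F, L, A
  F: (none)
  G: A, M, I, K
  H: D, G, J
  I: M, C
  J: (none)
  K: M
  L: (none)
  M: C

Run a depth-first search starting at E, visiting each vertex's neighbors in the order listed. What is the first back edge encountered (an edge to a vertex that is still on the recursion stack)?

DFS from E (visiting each vertex's neighbors in the order listed); mark gray on enter, black on exit:
E gray
  F gray
  F black
  L gray
  L black
  A gray
    M gray
      C gray
        G gray
          G→A: A is gray → back edge
First back edge: G → A.

G→A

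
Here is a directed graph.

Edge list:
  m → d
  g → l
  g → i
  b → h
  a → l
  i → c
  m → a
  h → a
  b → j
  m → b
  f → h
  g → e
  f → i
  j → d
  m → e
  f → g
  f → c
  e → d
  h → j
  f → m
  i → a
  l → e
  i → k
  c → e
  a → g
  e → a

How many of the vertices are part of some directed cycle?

6

A vertex is on a directed cycle iff it belongs to a strongly connected component of size ≥ 2 (or has a self-loop).
The vertices on cycles are {a, c, e, g, i, l} — 6 in total.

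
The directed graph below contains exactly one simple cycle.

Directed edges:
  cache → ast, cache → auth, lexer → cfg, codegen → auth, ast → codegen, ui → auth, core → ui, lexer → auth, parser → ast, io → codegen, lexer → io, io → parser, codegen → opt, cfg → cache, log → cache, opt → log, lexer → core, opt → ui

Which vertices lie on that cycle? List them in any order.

DFS with gray/black marking from codegen:
codegen gray
  opt gray
    log gray
      cache gray
        auth gray
        auth black
        ast gray
          ast→codegen: codegen is gray → back edge
Back edge closes the cycle codegen → opt → log → cache → ast → codegen; its vertices are {ast, log, opt, cache, codegen}.

ast, log, opt, cache, codegen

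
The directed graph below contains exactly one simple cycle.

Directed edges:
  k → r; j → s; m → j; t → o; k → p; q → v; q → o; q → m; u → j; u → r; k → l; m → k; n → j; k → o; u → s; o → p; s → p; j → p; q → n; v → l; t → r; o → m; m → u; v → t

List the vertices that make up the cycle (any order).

k, m, o

DFS with gray/black marking from m:
m gray
  k gray
    r gray
    r black
    o gray
      p gray
      p black
      o→m: m is gray → back edge
Back edge closes the cycle m → k → o → m; its vertices are {k, m, o}.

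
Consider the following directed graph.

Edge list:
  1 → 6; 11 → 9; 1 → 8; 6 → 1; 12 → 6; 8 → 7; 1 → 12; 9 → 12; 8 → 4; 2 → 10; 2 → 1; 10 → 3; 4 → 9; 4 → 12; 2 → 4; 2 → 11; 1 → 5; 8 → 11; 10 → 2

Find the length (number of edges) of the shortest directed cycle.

For each vertex v, BFS finds the shortest path from v back to v.
The shortest such closed walk is 2 → 10 → 2, length 2.

2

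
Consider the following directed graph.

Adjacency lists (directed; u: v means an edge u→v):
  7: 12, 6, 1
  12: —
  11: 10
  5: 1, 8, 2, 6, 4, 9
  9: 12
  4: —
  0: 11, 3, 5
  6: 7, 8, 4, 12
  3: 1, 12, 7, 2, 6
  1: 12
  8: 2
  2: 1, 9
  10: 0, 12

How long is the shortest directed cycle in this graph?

2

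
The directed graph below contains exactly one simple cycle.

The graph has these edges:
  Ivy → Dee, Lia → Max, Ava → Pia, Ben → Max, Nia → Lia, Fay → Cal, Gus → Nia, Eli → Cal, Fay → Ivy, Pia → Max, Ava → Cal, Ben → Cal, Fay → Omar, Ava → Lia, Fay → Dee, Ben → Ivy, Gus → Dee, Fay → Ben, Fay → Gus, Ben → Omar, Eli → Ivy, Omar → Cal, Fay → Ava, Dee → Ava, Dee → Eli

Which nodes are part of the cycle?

Dee, Eli, Ivy

DFS with gray/black marking from Dee:
Dee gray
  Eli gray
    Ivy gray
      Ivy→Dee: Dee is gray → back edge
Back edge closes the cycle Dee → Eli → Ivy → Dee; its vertices are {Dee, Eli, Ivy}.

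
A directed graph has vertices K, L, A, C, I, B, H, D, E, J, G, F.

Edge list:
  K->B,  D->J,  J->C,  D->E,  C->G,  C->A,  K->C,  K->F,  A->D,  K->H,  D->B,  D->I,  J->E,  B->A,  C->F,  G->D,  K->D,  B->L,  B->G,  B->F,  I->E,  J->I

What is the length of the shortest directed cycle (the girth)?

3

For each vertex v, BFS finds the shortest path from v back to v.
The shortest such closed walk is B → G → D → B, length 3.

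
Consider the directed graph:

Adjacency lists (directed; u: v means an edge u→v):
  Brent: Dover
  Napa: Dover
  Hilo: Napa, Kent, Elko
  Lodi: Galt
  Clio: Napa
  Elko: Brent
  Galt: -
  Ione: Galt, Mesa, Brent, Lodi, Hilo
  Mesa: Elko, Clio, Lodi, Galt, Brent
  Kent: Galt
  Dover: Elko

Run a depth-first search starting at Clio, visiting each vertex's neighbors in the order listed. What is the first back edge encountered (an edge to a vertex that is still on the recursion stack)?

DFS from Clio (visiting each vertex's neighbors in the order listed); mark gray on enter, black on exit:
Clio gray
  Napa gray
    Dover gray
      Elko gray
        Brent gray
          Brent→Dover: Dover is gray → back edge
First back edge: Brent → Dover.

Brent->Dover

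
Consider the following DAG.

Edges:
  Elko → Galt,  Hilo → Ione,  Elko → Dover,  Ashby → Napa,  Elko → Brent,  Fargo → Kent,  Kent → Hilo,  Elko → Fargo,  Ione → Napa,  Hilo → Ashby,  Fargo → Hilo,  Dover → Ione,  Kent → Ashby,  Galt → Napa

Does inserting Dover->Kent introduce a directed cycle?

No

Adding Dover→Kent creates a cycle iff Kent can already reach Dover.
Explore from Kent: no path reaches Dover. The graph stays acyclic.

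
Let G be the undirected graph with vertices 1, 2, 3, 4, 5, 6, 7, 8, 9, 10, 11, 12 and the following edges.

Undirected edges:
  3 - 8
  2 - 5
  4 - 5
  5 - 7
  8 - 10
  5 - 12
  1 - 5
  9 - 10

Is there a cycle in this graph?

DFS, tracking each vertex's parent; an edge to a visited non-parent vertex closes a cycle.
Start from 6:
visit 6 (parent –)
visit 1 (parent –)
  visit 5 (parent 1)
    visit 2 (parent 5)
      2–5: parent, skip
    visit 7 (parent 5)
      7–5: parent, skip
    5–1: parent, skip
    visit 12 (parent 5)
      12–5: parent, skip
    visit 4 (parent 5)
      4–5: parent, skip
visit 3 (parent –)
  visit 8 (parent 3)
    8–3: parent, skip
    visit 10 (parent 8)
      visit 9 (parent 10)
        9–10: parent, skip
      10–8: parent, skip
visit 11 (parent –)
No non-parent visited neighbor found — the graph is a forest.

No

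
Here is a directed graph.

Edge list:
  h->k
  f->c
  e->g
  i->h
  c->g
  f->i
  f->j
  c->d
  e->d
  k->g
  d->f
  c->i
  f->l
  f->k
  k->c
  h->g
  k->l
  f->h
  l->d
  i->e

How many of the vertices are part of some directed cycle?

8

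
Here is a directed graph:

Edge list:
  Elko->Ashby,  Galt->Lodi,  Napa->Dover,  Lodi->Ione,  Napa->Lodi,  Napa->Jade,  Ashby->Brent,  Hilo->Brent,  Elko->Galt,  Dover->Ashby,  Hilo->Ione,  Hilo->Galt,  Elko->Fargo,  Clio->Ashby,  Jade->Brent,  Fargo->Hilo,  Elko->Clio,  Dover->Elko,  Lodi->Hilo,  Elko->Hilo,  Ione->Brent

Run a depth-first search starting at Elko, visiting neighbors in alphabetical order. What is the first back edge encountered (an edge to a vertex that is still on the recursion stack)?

DFS from Elko (visiting neighbors in alphabetical order); mark gray on enter, black on exit:
Elko gray
  Ashby gray
    Brent gray
    Brent black
  Ashby black
  Clio gray
    Clio→Ashby: Ashby black — skip
  Clio black
  Fargo gray
    Hilo gray
      Hilo→Brent: Brent black — skip
      Galt gray
        Lodi gray
          Lodi→Hilo: Hilo is gray → back edge
First back edge: Lodi → Hilo.

Lodi→Hilo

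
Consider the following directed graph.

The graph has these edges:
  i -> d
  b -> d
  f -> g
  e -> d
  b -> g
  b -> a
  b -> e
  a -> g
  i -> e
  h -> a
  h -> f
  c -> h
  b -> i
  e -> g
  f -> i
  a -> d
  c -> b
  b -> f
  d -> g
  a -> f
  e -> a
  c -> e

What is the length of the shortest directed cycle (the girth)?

4

For each vertex v, BFS finds the shortest path from v back to v.
The shortest such closed walk is a → f → i → e → a, length 4.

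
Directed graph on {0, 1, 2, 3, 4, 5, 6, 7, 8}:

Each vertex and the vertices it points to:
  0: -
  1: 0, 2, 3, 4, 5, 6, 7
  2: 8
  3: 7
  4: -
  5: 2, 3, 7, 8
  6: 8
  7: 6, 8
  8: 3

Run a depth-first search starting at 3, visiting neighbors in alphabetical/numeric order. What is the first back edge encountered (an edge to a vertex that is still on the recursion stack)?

DFS from 3 (visiting neighbors in alphabetical/numeric order); mark gray on enter, black on exit:
3 gray
  7 gray
    6 gray
      8 gray
        8→3: 3 is gray → back edge
First back edge: 8 → 3.

8->3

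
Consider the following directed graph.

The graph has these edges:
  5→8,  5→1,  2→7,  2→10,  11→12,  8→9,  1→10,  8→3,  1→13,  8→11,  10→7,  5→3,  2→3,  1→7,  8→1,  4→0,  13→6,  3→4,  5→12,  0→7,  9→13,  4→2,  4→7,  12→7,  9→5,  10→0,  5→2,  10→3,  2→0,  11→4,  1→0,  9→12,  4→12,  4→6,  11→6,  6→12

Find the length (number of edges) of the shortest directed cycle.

3

For each vertex v, BFS finds the shortest path from v back to v.
The shortest such closed walk is 5 → 8 → 9 → 5, length 3.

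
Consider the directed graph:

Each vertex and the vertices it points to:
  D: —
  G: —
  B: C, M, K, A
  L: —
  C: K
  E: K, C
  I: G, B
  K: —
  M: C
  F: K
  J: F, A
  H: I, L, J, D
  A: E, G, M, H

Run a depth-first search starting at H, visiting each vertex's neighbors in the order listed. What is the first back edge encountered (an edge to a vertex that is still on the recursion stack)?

A->H

DFS from H (visiting each vertex's neighbors in the order listed); mark gray on enter, black on exit:
H gray
  I gray
    G gray
    G black
    B gray
      C gray
        K gray
        K black
      C black
      M gray
        M→C: C black — skip
      M black
      B→K: K black — skip
      A gray
        E gray
          E→K: K black — skip
          E→C: C black — skip
        E black
        A→G: G black — skip
        A→M: M black — skip
        A→H: H is gray → back edge
First back edge: A → H.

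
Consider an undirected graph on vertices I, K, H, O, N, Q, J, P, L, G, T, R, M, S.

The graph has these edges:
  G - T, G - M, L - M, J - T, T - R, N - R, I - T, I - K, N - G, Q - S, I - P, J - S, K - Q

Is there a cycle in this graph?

Yes

DFS, tracking each vertex's parent; an edge to a visited non-parent vertex closes a cycle.
Start from H:
visit H (parent –)
visit I (parent –)
  visit T (parent I)
    visit R (parent T)
      visit N (parent R)
        visit G (parent N)
          G–T: T visited and ≠ parent → cycle
Cycle: T – R – N – G – T.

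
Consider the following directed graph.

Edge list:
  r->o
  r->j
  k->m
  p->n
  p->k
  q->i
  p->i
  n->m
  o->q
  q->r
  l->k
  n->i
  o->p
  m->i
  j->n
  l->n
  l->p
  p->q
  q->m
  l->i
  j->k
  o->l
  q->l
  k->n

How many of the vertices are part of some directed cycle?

5

A vertex is on a directed cycle iff it belongs to a strongly connected component of size ≥ 2 (or has a self-loop).
The vertices on cycles are {l, o, p, q, r} — 5 in total.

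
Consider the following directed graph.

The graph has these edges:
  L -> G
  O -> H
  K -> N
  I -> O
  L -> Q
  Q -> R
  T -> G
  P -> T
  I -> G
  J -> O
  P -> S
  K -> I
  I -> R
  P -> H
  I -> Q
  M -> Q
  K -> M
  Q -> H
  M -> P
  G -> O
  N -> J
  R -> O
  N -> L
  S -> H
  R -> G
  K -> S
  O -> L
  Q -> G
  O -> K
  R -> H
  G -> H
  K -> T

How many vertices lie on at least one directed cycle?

A vertex is on a directed cycle iff it belongs to a strongly connected component of size ≥ 2 (or has a self-loop).
The vertices on cycles are {G, I, J, K, L, M, N, O, P, Q, R, T} — 12 in total.

12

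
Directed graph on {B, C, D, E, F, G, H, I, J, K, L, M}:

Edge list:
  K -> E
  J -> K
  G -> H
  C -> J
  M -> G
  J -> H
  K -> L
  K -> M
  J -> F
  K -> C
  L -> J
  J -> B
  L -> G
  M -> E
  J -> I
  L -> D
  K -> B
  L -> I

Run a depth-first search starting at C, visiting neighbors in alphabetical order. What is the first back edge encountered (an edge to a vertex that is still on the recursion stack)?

K->C

DFS from C (visiting neighbors in alphabetical order); mark gray on enter, black on exit:
C gray
  J gray
    B gray
    B black
    F gray
    F black
    H gray
    H black
    I gray
    I black
    K gray
      K→B: B black — skip
      K→C: C is gray → back edge
First back edge: K → C.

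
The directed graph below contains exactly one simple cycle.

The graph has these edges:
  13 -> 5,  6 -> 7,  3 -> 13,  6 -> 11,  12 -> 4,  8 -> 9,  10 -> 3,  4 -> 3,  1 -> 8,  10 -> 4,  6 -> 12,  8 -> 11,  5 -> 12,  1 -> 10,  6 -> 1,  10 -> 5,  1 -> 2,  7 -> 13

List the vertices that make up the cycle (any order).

DFS with gray/black marking from 12:
12 gray
  4 gray
    3 gray
      13 gray
        5 gray
          5→12: 12 is gray → back edge
Back edge closes the cycle 12 → 4 → 3 → 13 → 5 → 12; its vertices are {3, 4, 5, 12, 13}.

3, 4, 5, 12, 13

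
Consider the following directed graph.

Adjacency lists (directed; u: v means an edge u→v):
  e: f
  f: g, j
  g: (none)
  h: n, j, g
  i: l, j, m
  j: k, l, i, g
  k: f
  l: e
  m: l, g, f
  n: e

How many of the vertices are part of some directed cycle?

A vertex is on a directed cycle iff it belongs to a strongly connected component of size ≥ 2 (or has a self-loop).
The vertices on cycles are {e, f, i, j, k, l, m} — 7 in total.

7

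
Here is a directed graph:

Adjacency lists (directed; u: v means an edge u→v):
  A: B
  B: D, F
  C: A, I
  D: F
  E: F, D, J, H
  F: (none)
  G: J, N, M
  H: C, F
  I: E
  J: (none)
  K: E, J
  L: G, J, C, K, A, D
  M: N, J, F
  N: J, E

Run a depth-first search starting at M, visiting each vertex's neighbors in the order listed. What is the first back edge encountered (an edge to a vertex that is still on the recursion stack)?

I->E

DFS from M (visiting each vertex's neighbors in the order listed); mark gray on enter, black on exit:
M gray
  N gray
    J gray
    J black
    E gray
      F gray
      F black
      D gray
        D→F: F black — skip
      D black
      E→J: J black — skip
      H gray
        C gray
          A gray
            B gray
              B→D: D black — skip
              B→F: F black — skip
            B black
          A black
          I gray
            I→E: E is gray → back edge
First back edge: I → E.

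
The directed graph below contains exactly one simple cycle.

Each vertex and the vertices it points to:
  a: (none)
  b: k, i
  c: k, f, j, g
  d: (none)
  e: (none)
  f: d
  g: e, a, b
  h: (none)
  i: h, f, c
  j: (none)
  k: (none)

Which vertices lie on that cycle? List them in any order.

DFS with gray/black marking from i:
i gray
  h gray
  h black
  f gray
    d gray
    d black
  f black
  c gray
    k gray
    k black
    c→f: f black — skip
    j gray
    j black
    g gray
      e gray
      e black
      a gray
      a black
      b gray
        b→k: k black — skip
        b→i: i is gray → back edge
Back edge closes the cycle i → c → g → b → i; its vertices are {b, c, g, i}.

b, c, g, i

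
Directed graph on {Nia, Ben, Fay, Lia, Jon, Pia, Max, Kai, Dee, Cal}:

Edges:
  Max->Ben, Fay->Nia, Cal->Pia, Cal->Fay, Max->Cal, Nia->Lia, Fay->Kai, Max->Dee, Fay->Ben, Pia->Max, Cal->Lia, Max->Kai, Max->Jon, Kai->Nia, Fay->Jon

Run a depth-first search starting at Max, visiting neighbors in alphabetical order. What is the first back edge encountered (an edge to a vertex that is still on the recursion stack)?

Pia→Max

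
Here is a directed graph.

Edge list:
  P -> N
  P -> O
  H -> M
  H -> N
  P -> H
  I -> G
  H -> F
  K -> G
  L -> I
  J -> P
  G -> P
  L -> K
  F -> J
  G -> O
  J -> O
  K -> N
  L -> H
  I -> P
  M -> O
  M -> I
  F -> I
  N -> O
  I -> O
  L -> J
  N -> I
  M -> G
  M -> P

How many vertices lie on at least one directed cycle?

A vertex is on a directed cycle iff it belongs to a strongly connected component of size ≥ 2 (or has a self-loop).
The vertices on cycles are {F, G, H, I, J, M, N, P} — 8 in total.

8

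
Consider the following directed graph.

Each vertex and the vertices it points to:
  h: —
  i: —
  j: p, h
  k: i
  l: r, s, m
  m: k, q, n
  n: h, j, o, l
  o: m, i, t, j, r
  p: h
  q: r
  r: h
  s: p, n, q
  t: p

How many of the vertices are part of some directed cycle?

A vertex is on a directed cycle iff it belongs to a strongly connected component of size ≥ 2 (or has a self-loop).
The vertices on cycles are {l, m, n, o, s} — 5 in total.

5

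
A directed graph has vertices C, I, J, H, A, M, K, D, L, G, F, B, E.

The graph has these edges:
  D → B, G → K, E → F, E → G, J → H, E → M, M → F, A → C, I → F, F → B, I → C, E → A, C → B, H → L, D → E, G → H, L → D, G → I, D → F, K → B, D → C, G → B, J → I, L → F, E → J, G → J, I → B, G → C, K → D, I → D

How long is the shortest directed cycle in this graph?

4

For each vertex v, BFS finds the shortest path from v back to v.
The shortest such closed walk is E → G → I → D → E, length 4.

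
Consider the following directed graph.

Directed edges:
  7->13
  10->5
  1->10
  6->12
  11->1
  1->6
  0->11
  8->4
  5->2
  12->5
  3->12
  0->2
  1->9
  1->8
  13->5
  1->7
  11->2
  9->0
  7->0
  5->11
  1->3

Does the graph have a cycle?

DFS with white/gray/black marking, starting from 5:
5 gray
  2 gray
  2 black
  11 gray
    11→2: 2 black — skip
    1 gray
      8 gray
        4 gray
        4 black
      8 black
      6 gray
        12 gray
          12→5: 5 is gray → back edge
Back edge found, so a cycle exists: 5 → 11 → 1 → 6 → 12 → 5.

Yes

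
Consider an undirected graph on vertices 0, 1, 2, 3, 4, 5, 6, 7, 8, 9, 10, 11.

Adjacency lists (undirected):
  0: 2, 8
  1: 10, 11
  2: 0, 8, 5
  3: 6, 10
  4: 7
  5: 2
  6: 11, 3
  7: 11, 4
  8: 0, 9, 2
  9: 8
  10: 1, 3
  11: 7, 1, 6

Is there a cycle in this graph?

DFS, tracking each vertex's parent; an edge to a visited non-parent vertex closes a cycle.
Start from 10:
visit 10 (parent –)
  visit 1 (parent 10)
    1–10: parent, skip
    visit 11 (parent 1)
      visit 7 (parent 11)
        7–11: parent, skip
        visit 4 (parent 7)
          4–7: parent, skip
      11–1: parent, skip
      visit 6 (parent 11)
        6–11: parent, skip
        visit 3 (parent 6)
          3–6: parent, skip
          3–10: 10 visited and ≠ parent → cycle
Cycle: 10 – 1 – 11 – 6 – 3 – 10.

Yes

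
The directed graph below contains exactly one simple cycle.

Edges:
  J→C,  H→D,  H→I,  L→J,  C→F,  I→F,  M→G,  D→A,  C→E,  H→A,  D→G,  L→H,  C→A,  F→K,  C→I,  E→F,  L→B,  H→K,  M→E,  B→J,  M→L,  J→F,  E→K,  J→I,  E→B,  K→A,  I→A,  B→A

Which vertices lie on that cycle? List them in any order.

DFS with gray/black marking from B:
B gray
  J gray
    C gray
      E gray
        F gray
          K gray
            A gray
            A black
          K black
        F black
        E→B: B is gray → back edge
Back edge closes the cycle B → J → C → E → B; its vertices are {B, C, E, J}.

B, C, E, J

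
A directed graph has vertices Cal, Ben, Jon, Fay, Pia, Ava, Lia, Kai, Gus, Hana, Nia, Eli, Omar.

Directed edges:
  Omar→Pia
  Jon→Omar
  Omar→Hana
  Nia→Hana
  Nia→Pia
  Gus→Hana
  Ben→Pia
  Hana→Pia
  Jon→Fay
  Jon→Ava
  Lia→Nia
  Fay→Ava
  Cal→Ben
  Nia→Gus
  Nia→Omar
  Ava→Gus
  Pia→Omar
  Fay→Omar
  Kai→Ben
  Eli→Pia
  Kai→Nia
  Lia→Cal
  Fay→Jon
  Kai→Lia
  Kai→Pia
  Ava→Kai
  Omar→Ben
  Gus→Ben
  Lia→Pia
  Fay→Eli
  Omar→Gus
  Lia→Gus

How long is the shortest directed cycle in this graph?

2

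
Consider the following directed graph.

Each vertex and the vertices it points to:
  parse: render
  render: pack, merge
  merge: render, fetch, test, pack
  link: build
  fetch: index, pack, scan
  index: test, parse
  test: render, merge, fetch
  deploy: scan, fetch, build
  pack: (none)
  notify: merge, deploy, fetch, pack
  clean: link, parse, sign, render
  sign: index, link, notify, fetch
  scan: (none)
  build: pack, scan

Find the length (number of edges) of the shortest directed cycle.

For each vertex v, BFS finds the shortest path from v back to v.
The shortest such closed walk is test → merge → test, length 2.

2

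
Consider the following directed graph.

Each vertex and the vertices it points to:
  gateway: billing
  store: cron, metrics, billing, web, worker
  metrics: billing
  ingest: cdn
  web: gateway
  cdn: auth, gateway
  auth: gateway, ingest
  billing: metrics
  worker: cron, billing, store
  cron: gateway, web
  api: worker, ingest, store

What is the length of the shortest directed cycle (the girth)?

For each vertex v, BFS finds the shortest path from v back to v.
The shortest such closed walk is store → worker → store, length 2.

2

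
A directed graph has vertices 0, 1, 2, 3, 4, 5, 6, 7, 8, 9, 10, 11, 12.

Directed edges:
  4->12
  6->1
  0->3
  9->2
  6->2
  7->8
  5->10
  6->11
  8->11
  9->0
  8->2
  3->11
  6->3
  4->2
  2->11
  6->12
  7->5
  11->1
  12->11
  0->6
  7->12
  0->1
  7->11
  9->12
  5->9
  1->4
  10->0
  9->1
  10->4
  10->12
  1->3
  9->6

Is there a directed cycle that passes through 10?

No

10 lies on a cycle iff there is a path from 10 back to itself.
Exploring from 10, it never reaches itself; equivalently, its strongly connected component is a singleton.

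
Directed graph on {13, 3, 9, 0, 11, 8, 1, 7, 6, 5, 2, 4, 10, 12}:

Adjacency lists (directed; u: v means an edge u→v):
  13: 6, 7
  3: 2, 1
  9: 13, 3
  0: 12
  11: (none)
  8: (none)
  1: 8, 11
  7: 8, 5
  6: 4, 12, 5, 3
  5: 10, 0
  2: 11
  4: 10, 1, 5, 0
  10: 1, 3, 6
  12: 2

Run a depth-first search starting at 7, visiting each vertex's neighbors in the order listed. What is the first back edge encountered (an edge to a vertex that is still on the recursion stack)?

4→10

DFS from 7 (visiting each vertex's neighbors in the order listed); mark gray on enter, black on exit:
7 gray
  8 gray
  8 black
  5 gray
    10 gray
      1 gray
        1→8: 8 black — skip
        11 gray
        11 black
      1 black
      3 gray
        2 gray
          2→11: 11 black — skip
        2 black
        3→1: 1 black — skip
      3 black
      6 gray
        4 gray
          4→10: 10 is gray → back edge
First back edge: 4 → 10.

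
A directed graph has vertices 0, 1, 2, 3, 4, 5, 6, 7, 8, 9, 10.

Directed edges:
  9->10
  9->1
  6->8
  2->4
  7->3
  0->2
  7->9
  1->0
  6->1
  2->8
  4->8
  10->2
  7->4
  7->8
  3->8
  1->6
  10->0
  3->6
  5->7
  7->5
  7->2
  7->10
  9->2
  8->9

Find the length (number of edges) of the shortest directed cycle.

For each vertex v, BFS finds the shortest path from v back to v.
The shortest such closed walk is 5 → 7 → 5, length 2.

2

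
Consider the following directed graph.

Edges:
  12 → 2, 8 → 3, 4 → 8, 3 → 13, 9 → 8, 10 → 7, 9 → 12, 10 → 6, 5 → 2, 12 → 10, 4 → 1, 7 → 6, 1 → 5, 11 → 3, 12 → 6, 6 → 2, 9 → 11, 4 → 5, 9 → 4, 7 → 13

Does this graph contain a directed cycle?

DFS with white/gray/black marking, starting from 1:
1 gray
  5 gray
    2 gray
    2 black
  5 black
1 black
3 gray
  13 gray
  13 black
3 black
4 gray
  8 gray
    8→3: 3 black — skip
  8 black
  4→1: 1 black — skip
  4→5: 5 black — skip
4 black
6 gray
  6→2: 2 black — skip
6 black
7 gray
  7→6: 6 black — skip
  7→13: 13 black — skip
7 black
9 gray
  11 gray
    11→3: 3 black — skip
  11 black
  9→8: 8 black — skip
  12 gray
    10 gray
      10→7: 7 black — skip
      10→6: 6 black — skip
    10 black
    12→2: 2 black — skip
    12→6: 6 black — skip
  12 black
  9→4: 4 black — skip
9 black
Every edge goes to a white or black vertex — no back edge, so the graph is acyclic.

No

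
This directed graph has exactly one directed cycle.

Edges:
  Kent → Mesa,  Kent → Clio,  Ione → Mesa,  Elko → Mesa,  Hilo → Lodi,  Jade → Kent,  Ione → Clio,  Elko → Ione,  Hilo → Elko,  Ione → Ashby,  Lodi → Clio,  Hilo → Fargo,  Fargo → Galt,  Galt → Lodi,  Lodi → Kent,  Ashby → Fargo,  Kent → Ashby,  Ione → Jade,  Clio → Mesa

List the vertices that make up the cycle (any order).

DFS with gray/black marking from Fargo:
Fargo gray
  Galt gray
    Lodi gray
      Kent gray
        Mesa gray
        Mesa black
        Ashby gray
          Ashby→Fargo: Fargo is gray → back edge
Back edge closes the cycle Fargo → Galt → Lodi → Kent → Ashby → Fargo; its vertices are {Galt, Kent, Lodi, Ashby, Fargo}.

Galt, Kent, Lodi, Ashby, Fargo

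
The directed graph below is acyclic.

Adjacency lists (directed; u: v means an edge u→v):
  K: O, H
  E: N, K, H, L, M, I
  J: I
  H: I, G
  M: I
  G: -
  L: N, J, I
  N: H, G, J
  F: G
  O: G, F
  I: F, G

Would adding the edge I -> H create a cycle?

Yes

Adding I→H creates a cycle iff H can already reach I.
Path from H: H → I.
So H → … → I → H is a cycle.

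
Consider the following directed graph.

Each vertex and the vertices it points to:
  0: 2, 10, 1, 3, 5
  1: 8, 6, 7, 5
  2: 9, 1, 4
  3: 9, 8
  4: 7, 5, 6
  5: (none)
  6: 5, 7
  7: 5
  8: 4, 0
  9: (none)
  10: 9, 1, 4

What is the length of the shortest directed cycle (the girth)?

For each vertex v, BFS finds the shortest path from v back to v.
The shortest such closed walk is 0 → 1 → 8 → 0, length 3.

3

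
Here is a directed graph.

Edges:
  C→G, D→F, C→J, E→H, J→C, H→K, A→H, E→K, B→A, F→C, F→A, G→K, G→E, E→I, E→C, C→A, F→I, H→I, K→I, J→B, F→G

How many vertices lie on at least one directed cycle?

A vertex is on a directed cycle iff it belongs to a strongly connected component of size ≥ 2 (or has a self-loop).
The vertices on cycles are {C, E, G, J} — 4 in total.

4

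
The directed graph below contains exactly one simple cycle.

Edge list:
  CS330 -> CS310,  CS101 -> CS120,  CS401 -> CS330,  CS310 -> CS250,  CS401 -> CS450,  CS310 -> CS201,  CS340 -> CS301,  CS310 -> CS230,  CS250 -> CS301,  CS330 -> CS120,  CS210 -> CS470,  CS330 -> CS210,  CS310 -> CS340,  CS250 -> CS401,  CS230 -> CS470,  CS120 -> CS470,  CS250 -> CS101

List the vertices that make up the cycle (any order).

DFS with gray/black marking from CS330:
CS330 gray
  CS210 gray
    CS470 gray
    CS470 black
  CS210 black
  CS120 gray
    CS120→CS470: CS470 black — skip
  CS120 black
  CS310 gray
    CS230 gray
      CS230→CS470: CS470 black — skip
    CS230 black
    CS340 gray
      CS301 gray
      CS301 black
    CS340 black
    CS250 gray
      CS250→CS301: CS301 black — skip
      CS401 gray
        CS401→CS330: CS330 is gray → back edge
Back edge closes the cycle CS330 → CS310 → CS250 → CS401 → CS330; its vertices are {CS250, CS310, CS330, CS401}.

CS250, CS310, CS330, CS401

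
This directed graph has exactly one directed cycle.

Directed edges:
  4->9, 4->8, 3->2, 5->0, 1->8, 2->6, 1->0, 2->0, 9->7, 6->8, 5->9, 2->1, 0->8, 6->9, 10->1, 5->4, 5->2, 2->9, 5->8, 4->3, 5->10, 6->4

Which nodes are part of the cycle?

DFS with gray/black marking from 2:
2 gray
  6 gray
    9 gray
      7 gray
      7 black
    9 black
    4 gray
      8 gray
      8 black
      3 gray
        3→2: 2 is gray → back edge
Back edge closes the cycle 2 → 6 → 4 → 3 → 2; its vertices are {2, 3, 4, 6}.

2, 3, 4, 6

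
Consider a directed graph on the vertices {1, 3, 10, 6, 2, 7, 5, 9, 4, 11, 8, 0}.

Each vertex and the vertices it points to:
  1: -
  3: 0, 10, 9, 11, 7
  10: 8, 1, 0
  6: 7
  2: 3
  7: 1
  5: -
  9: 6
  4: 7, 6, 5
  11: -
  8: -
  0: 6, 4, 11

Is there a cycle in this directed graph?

No

DFS with white/gray/black marking, starting from 4:
4 gray
  7 gray
    1 gray
    1 black
  7 black
  6 gray
    6→7: 7 black — skip
  6 black
  5 gray
  5 black
4 black
3 gray
  0 gray
    0→6: 6 black — skip
    0→4: 4 black — skip
    11 gray
    11 black
  0 black
  10 gray
    8 gray
    8 black
    10→1: 1 black — skip
    10→0: 0 black — skip
  10 black
  9 gray
    9→6: 6 black — skip
  9 black
  3→11: 11 black — skip
  3→7: 7 black — skip
3 black
2 gray
  2→3: 3 black — skip
2 black
Every edge goes to a white or black vertex — no back edge, so the graph is acyclic.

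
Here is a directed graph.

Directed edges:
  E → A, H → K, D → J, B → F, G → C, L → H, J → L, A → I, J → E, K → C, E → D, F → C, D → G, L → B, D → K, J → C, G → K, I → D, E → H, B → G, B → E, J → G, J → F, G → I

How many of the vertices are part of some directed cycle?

A vertex is on a directed cycle iff it belongs to a strongly connected component of size ≥ 2 (or has a self-loop).
The vertices on cycles are {A, B, D, E, G, I, J, L} — 8 in total.

8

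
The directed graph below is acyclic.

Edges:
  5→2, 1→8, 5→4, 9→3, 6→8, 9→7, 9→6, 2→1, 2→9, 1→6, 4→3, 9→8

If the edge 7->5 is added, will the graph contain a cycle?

Yes

Adding 7→5 creates a cycle iff 5 can already reach 7.
Path from 5: 5 → 2 → 9 → 7.
So 5 → … → 7 → 5 is a cycle.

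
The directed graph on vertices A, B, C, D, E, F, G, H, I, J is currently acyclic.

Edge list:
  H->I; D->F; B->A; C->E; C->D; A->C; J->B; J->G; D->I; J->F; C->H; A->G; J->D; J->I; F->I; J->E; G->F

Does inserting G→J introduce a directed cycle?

Adding G→J creates a cycle iff J can already reach G.
Path from J: J → G.
So J → … → G → J is a cycle.

Yes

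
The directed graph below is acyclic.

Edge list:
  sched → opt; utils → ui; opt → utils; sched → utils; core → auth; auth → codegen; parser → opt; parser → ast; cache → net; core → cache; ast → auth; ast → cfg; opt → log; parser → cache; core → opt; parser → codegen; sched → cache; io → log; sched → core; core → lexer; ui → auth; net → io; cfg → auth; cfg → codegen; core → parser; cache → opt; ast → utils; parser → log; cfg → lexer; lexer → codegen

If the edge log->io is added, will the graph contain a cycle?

Yes

Adding log→io creates a cycle iff io can already reach log.
Path from io: io → log.
So io → … → log → io is a cycle.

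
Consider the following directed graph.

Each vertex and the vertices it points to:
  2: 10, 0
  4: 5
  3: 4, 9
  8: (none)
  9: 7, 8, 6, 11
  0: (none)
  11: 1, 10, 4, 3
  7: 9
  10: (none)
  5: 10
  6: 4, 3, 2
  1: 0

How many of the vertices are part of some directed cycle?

5

A vertex is on a directed cycle iff it belongs to a strongly connected component of size ≥ 2 (or has a self-loop).
The vertices on cycles are {3, 6, 7, 9, 11} — 5 in total.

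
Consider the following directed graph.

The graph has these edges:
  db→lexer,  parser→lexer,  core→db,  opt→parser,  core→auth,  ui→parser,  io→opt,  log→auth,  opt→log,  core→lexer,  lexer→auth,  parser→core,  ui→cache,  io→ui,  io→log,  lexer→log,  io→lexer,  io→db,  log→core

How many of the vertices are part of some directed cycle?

A vertex is on a directed cycle iff it belongs to a strongly connected component of size ≥ 2 (or has a self-loop).
The vertices on cycles are {db, log, core, lexer} — 4 in total.

4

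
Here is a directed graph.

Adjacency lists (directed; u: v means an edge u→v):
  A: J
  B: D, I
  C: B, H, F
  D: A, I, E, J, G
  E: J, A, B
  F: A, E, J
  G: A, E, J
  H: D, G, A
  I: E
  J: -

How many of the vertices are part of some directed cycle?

A vertex is on a directed cycle iff it belongs to a strongly connected component of size ≥ 2 (or has a self-loop).
The vertices on cycles are {B, D, E, G, I} — 5 in total.

5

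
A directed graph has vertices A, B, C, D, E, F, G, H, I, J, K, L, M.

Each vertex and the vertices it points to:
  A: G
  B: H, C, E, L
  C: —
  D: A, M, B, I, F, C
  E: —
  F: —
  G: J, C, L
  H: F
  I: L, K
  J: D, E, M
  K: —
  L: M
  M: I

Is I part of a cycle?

Yes

I is on a cycle iff I can reach itself via ≥1 edge.
I → L → M → I — yes.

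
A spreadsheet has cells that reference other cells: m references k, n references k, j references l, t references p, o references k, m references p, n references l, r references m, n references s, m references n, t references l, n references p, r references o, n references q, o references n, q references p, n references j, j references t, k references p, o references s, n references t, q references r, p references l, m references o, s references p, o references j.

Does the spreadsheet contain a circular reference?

Yes

DFS with white/gray/black marking, starting from l:
l gray
l black
q gray
  r gray
    m gray
      n gray
        n→q: q is gray → back edge
Back edge found, so a cycle exists: q → r → m → n → q.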